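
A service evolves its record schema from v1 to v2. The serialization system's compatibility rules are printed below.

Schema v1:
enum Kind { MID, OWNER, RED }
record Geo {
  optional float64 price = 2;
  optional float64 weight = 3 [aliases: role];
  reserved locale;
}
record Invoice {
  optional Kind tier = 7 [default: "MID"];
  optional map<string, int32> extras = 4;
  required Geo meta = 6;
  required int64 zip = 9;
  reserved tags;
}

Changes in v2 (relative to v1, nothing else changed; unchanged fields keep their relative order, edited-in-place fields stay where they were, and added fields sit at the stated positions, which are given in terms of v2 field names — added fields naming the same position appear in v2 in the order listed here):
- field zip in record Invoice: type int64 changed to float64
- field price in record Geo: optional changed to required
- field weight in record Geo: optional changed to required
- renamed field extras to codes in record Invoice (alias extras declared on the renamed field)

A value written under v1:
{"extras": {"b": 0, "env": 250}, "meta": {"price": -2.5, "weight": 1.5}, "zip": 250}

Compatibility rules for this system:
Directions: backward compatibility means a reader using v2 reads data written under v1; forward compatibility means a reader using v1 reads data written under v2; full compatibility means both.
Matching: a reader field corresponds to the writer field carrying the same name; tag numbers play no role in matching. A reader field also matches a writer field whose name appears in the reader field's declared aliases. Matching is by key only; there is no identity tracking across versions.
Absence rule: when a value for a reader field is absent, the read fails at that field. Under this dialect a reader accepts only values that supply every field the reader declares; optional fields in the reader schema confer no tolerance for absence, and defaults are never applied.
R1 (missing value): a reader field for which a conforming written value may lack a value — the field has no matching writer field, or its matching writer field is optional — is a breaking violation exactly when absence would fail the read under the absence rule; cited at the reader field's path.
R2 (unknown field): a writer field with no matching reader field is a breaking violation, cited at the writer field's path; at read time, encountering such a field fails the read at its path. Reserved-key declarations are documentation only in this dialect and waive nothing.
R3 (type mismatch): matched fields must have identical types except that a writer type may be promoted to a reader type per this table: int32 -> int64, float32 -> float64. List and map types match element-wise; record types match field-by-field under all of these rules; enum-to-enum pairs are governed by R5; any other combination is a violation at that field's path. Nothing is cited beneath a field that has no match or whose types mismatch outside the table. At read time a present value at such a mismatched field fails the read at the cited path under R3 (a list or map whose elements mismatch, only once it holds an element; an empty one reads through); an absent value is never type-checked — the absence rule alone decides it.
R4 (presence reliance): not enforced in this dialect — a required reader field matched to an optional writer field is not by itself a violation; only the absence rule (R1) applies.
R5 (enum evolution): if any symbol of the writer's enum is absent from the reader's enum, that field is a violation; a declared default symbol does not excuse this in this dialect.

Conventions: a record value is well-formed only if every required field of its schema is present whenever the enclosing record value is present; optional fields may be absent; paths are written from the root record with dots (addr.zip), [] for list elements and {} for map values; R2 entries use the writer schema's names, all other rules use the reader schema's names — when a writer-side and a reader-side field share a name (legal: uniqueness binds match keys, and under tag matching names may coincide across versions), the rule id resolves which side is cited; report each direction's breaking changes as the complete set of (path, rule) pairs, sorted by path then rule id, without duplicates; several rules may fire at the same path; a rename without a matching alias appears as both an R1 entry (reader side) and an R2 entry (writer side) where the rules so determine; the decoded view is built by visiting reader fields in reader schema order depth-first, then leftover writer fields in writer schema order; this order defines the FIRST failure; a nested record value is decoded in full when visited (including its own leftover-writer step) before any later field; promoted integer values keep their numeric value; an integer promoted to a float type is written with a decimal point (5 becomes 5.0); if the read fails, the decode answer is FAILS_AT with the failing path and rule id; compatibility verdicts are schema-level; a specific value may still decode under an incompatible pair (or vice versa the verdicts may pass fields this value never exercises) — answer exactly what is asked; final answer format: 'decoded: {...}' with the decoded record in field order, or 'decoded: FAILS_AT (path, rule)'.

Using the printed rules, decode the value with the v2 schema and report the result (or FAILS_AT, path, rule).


decoded: FAILS_AT (tier, R1)

each type pair in Invoice: writer, then reader
migrating the Invoice value to v2:
  read fails at tier under R1 (no fill)
  => FAILS_AT (tier, R1)
the rest of the Invoice diff is inert for this question:
  field zip in record Invoice: type int64 changed to float64 -> shifts the Invoice verdicts, not this decode
  field price in record Geo: optional changed to required -> shifts the Invoice verdicts, not this decode
  field weight in record Geo: optional changed to required -> shifts the Invoice verdicts, not this decode
  renamed field extras to codes in record Invoice (alias extras declared on the renamed field) -> shifts the Invoice verdicts, not this decode


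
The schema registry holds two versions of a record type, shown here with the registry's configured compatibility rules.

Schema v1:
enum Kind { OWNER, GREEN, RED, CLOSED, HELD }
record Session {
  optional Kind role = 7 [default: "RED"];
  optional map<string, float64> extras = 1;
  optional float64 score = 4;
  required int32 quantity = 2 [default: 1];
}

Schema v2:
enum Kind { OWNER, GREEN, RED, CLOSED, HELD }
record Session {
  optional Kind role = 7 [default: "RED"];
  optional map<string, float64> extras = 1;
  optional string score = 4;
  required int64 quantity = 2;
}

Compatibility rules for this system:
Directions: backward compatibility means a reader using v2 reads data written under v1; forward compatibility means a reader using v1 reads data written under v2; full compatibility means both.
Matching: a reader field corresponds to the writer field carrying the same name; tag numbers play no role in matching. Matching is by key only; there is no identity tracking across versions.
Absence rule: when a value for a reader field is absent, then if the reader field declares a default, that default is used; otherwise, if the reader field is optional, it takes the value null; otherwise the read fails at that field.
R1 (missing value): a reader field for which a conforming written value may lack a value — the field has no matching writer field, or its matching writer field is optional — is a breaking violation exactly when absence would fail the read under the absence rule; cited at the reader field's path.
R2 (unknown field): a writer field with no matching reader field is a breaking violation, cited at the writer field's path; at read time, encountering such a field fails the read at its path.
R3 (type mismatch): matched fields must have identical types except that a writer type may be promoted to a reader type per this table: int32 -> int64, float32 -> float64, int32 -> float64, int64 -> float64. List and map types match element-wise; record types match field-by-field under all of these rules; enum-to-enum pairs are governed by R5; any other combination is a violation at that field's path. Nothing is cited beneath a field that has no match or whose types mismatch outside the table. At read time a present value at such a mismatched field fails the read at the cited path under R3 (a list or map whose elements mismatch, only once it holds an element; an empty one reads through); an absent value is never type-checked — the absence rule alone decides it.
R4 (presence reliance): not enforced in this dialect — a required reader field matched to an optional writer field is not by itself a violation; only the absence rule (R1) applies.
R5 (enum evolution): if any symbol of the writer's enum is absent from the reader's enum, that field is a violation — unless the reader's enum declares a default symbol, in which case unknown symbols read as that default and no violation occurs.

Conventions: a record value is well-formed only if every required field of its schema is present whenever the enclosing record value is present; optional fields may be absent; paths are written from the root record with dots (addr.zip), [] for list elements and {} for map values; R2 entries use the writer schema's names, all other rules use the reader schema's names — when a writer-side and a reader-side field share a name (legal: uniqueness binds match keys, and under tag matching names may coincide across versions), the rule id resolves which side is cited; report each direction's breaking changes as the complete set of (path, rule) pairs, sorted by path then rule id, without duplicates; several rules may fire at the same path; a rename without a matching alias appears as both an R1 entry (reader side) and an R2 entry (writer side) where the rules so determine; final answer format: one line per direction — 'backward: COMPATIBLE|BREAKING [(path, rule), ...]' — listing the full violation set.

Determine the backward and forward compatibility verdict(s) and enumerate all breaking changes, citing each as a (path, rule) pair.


backward: BREAKING [(score, R3)]; forward: BREAKING [(quantity, R3), (score, R3)]

each type pair in Session: writer, then reader
backward pass over Session, reader schema v2, writer schema v1:
  role <- role (Kind -> Kind, writer optional)
  extras <- extras (map<string, float64> -> map<string, float64>, writer optional)
  score <- score (float64 -> string, writer optional)
  quantity <- quantity (int32 -> int64, writer required)
  rule R3 violated at score
  => 1 violation(s): backward is BREAKING for Session
forward pass over Session, reader schema v1, writer schema v2:
  role <- role (Kind -> Kind, writer optional)
  extras <- extras (map<string, float64> -> map<string, float64>, writer optional)
  score <- score (string -> float64, writer optional)
  quantity <- quantity (int64 -> int32, writer required)
  rule R3 violated at quantity
  rule R3 violated at score
  => 2 violation(s): forward is BREAKING for Session


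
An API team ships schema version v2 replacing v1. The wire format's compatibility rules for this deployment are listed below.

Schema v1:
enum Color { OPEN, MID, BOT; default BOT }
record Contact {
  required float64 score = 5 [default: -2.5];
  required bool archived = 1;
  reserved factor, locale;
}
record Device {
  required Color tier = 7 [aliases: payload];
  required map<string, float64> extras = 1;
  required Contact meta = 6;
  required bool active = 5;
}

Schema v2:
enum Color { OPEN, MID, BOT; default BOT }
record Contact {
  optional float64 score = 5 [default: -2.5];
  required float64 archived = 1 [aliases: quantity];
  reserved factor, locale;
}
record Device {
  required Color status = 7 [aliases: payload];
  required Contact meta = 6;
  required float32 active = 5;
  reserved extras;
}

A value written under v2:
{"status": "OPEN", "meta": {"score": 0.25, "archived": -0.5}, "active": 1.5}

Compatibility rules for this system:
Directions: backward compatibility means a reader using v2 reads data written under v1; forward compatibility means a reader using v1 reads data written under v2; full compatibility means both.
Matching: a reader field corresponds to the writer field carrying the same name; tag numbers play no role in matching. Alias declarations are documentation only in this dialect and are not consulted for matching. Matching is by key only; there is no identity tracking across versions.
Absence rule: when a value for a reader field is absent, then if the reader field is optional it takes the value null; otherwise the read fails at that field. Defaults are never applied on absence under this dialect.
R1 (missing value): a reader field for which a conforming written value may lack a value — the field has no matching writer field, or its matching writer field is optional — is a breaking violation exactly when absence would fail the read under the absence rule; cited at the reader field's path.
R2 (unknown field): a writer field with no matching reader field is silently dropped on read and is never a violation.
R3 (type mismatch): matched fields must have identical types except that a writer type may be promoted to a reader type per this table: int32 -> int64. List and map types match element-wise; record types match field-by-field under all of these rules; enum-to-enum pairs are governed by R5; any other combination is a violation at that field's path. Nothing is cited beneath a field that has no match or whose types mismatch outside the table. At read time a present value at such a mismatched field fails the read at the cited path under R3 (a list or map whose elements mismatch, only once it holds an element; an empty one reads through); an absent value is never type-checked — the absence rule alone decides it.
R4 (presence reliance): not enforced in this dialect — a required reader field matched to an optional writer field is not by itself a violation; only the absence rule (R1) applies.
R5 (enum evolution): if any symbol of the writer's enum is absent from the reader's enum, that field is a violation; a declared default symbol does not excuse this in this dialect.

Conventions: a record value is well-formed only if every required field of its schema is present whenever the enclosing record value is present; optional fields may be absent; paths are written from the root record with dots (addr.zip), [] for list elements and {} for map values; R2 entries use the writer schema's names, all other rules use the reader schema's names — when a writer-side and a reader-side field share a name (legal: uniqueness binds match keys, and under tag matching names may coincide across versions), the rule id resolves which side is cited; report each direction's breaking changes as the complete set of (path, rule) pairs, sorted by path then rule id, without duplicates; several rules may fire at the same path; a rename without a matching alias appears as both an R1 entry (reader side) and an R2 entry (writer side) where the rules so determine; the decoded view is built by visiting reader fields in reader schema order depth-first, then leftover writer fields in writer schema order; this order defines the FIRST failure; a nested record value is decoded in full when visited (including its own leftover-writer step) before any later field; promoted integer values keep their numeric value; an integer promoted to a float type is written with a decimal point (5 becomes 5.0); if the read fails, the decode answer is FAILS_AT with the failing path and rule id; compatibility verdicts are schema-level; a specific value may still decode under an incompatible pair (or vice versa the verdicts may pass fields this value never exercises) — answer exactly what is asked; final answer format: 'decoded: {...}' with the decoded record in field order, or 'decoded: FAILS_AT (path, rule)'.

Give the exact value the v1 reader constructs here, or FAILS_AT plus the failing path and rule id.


arrows below run writer -> reader for Device
decode (reader v1):
  read fails at tier under R1 (no fill)
  => FAILS_AT (tier, R1)
remaining Device differences; none change what is asked:
  field archived in record Contact: type bool changed to float64 -> matters for Device compatibility verdicts, not for this value's decode
  field active in record Device: type bool changed to float32 -> matters for Device compatibility verdicts, not for this value's decode
  field score in record Contact: required changed to optional -> matters for Device compatibility verdicts, not for this value's decode
  removed field extras from record Device (its key "extras" joins the reserved list) -> matters for Device compatibility verdicts, not for this value's decode

decoded: FAILS_AT (tier, R1)


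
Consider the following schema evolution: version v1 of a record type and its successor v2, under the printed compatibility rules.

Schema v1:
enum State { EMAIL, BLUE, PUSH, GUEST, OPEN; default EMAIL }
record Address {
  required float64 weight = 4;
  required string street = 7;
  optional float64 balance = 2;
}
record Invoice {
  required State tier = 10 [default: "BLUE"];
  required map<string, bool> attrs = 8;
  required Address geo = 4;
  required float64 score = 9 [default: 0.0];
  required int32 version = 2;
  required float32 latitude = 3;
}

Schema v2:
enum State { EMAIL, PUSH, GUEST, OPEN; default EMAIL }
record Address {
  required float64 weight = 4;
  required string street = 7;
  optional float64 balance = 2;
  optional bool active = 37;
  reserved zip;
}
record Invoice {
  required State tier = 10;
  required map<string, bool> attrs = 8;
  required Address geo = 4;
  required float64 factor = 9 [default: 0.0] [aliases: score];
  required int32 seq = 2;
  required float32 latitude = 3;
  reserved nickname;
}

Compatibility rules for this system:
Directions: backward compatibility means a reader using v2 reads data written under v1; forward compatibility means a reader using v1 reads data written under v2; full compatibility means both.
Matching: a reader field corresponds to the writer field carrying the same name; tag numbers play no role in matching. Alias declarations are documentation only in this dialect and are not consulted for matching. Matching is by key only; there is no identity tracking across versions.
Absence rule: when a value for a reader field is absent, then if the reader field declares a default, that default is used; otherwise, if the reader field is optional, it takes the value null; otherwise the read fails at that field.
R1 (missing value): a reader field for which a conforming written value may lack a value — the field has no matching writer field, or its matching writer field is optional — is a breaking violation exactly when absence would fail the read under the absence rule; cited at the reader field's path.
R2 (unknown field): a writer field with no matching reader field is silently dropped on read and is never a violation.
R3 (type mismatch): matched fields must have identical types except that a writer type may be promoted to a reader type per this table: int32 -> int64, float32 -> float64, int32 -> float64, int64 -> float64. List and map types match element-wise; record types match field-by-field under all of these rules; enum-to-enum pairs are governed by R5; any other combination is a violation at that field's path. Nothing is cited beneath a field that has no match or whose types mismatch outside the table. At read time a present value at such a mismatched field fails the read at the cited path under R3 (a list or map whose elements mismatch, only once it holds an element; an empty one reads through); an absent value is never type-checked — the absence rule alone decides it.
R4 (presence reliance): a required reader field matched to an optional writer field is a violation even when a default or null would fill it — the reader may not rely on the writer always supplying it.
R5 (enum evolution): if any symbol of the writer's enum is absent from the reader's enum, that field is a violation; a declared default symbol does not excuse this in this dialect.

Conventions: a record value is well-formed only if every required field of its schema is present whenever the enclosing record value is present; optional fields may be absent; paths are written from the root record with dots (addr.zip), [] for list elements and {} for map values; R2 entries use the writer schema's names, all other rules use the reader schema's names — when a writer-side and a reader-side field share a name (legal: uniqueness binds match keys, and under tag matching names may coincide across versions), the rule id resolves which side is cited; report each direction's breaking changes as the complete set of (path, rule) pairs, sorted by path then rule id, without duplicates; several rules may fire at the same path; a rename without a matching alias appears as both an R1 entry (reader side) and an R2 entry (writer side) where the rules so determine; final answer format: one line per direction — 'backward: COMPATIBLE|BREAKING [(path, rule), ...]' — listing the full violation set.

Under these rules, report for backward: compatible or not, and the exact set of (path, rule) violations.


in Invoice below, arrows point writer -> reader
backward pass over Invoice, reader schema v2, writer schema v1:
  tier: State -> State, writer required; from tier
  attrs: map<string, bool> -> map<string, bool>, writer required; from attrs
  geo: Address -> Address, writer required; from geo
  factor: no writer-side match
  seq: no writer-side match
  latitude: float32 -> float32, writer required; from latitude
  score (writer side), unknown to reader
  version (writer side), unknown to reader
  geo.weight: float64 -> float64, writer required; from geo.weight
  geo.street: string -> string, writer required; from geo.street
  geo.balance: float64 -> float64, writer optional; from geo.balance
  geo.active: no writer-side match
  breaking: (seq, R1)
  breaking: (tier, R5)
  backward on Invoice therefore BREAKING (2)
the other Invoice changes do not affect what is asked:
  added field active to record Address: optional bool, tag 37 (in v2 it sits last) -> inert for the asked Invoice verdict: nothing fires
  renamed field score to factor in record Invoice (alias score declared on the renamed field) -> inert for the asked Invoice verdict: nothing fires

backward: BREAKING [(seq, R1), (tier, R5)]


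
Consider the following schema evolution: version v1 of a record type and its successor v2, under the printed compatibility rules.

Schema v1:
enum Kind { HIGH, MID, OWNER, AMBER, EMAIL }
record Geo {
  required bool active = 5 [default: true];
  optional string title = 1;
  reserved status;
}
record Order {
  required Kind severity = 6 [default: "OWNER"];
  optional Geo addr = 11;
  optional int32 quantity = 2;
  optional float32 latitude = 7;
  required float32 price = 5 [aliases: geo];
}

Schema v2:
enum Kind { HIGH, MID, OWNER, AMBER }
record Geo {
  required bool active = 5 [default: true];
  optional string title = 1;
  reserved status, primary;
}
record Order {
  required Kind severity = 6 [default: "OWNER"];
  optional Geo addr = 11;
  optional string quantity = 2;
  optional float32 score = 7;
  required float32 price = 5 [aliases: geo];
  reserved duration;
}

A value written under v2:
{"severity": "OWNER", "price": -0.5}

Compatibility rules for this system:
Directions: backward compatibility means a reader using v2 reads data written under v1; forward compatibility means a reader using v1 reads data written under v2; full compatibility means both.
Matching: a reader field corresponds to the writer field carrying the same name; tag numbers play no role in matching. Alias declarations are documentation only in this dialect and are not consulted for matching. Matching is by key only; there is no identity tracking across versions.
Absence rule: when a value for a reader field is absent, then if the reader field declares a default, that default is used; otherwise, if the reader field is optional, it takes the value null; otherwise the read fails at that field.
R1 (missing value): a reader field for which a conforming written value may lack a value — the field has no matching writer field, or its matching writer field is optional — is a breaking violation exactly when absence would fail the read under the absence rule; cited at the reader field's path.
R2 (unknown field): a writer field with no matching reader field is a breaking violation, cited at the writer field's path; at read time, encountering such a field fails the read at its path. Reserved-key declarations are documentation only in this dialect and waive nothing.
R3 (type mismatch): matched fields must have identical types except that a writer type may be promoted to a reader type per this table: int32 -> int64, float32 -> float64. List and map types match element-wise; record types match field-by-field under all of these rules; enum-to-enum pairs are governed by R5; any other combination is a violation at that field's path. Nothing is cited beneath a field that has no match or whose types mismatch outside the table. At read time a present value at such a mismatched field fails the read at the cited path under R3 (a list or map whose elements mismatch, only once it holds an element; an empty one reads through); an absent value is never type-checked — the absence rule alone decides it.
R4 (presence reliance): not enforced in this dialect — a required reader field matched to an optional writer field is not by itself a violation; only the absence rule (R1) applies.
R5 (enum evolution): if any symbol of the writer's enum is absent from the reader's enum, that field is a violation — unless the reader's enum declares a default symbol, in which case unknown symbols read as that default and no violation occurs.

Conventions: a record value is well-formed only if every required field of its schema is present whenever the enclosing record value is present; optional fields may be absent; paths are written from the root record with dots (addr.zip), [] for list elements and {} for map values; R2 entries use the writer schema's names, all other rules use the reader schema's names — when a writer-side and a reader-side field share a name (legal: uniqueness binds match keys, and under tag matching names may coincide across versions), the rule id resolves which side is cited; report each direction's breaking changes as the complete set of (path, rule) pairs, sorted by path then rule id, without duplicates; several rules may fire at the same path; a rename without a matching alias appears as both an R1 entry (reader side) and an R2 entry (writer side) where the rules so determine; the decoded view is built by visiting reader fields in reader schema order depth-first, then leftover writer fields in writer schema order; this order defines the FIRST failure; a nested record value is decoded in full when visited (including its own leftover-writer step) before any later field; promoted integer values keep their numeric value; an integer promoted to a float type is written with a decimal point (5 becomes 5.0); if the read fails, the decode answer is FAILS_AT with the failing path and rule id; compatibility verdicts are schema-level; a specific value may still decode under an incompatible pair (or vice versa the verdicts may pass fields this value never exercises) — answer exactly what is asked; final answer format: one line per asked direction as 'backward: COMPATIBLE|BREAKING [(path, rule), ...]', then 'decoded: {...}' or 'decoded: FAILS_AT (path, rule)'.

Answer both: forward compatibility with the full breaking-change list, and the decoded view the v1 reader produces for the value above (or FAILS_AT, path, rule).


the writer's type comes first in each Order pair
forward for Order (reader v1, writer v2):
  Kind -> Kind, writer required: severity aligns to severity
  Geo -> Geo, writer optional: addr aligns to addr
  string -> int32, writer optional: quantity aligns to quantity
  no writer field matches reader latitude
  float32 -> float32, writer required: price aligns to price
  writer score: unknown to reader
  bool -> bool, writer required: addr.active aligns to addr.active
  string -> string, writer optional: addr.title aligns to addr.title
  rule R3 violated at quantity
  rule R2 violated at score
  => 2 violation(s): forward is BREAKING for Order
decoding the Order value with the v1 reader:
  severity := "OWNER"
  addr := null (not supplied -> null)
  quantity := null (not supplied -> null)
  latitude := null (not supplied -> null)
  price := -0.5
  => decoded: {"severity": "OWNER", "addr": null, "quantity": null, "latitude": null, "price": -0.5}
remaining Order differences; none change what is asked:
  enum Kind (field severity in record Order): symbol EMAIL removed -> affects backward compatibility only, which is not asked

forward: BREAKING [(quantity, R3), (score, R2)]; decoded: {"severity": "OWNER", "addr": null, "quantity": null, "latitude": null, "price": -0.5}


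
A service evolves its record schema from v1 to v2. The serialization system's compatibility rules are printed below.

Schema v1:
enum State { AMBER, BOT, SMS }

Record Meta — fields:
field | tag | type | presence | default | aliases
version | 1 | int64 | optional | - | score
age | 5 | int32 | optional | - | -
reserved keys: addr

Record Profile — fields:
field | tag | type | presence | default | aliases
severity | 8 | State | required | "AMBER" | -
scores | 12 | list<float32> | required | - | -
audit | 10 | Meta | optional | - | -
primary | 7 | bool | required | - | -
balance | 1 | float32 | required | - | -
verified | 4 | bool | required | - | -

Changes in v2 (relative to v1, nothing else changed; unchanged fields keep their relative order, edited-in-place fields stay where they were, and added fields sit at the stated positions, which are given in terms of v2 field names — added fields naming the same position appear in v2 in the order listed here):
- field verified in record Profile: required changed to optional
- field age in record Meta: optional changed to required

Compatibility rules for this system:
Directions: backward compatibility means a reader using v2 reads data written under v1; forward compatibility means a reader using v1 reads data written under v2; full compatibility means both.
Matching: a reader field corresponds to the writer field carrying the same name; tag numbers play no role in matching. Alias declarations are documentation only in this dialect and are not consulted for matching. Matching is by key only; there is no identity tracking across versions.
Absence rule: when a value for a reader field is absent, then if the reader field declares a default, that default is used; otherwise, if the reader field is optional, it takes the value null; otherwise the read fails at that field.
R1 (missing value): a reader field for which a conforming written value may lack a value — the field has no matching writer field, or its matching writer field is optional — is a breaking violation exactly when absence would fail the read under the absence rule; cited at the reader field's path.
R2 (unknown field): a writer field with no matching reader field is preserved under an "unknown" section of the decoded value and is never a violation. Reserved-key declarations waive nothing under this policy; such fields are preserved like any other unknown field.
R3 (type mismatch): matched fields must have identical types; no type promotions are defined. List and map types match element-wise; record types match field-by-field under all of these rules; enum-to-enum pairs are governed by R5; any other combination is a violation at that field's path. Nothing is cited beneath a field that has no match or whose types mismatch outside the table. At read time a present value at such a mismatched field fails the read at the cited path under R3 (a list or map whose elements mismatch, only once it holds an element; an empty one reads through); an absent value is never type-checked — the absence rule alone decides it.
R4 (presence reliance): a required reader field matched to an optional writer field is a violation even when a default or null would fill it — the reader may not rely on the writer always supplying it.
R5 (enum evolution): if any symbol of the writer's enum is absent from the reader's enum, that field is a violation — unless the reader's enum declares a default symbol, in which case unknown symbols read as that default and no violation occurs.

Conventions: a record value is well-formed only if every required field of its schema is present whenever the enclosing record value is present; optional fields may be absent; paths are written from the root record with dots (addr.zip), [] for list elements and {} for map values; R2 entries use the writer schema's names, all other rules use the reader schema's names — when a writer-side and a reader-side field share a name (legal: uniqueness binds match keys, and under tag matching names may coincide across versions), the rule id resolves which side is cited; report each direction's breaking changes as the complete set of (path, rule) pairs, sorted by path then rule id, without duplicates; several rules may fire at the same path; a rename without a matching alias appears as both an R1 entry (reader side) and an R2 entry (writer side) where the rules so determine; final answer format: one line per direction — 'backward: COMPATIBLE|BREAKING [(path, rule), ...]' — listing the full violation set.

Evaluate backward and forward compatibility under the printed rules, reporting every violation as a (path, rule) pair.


in Profile below, arrows point writer -> reader
backward analysis of Profile with v2 as reader and v1 as writer:
  severity <- severity (State -> State, writer required)
  scores <- scores (list<float32> -> list<float32>, writer required)
  audit <- audit (Meta -> Meta, writer optional)
  primary <- primary (bool -> bool, writer required)
  balance <- balance (float32 -> float32, writer required)
  verified <- verified (bool -> bool, writer required)
  audit.version <- audit.version (int64 -> int64, writer optional)
  audit.age <- audit.age (int32 -> int32, writer optional)
  R1 fires at audit.age
  R4 fires at audit.age
  => backward verdict for Profile: BREAKING, 2 violation(s)
forward analysis of Profile with v1 as reader and v2 as writer:
  severity <- severity (State -> State, writer required)
  scores <- scores (list<float32> -> list<float32>, writer required)
  audit <- audit (Meta -> Meta, writer optional)
  primary <- primary (bool -> bool, writer required)
  balance <- balance (float32 -> float32, writer required)
  verified <- verified (bool -> bool, writer optional)
  audit.version <- audit.version (int64 -> int64, writer optional)
  audit.age <- audit.age (int32 -> int32, writer required)
  R1 fires at verified
  R4 fires at verified
  => forward verdict for Profile: BREAKING, 2 violation(s)

backward: BREAKING [(audit.age, R1), (audit.age, R4)]; forward: BREAKING [(verified, R1), (verified, R4)]


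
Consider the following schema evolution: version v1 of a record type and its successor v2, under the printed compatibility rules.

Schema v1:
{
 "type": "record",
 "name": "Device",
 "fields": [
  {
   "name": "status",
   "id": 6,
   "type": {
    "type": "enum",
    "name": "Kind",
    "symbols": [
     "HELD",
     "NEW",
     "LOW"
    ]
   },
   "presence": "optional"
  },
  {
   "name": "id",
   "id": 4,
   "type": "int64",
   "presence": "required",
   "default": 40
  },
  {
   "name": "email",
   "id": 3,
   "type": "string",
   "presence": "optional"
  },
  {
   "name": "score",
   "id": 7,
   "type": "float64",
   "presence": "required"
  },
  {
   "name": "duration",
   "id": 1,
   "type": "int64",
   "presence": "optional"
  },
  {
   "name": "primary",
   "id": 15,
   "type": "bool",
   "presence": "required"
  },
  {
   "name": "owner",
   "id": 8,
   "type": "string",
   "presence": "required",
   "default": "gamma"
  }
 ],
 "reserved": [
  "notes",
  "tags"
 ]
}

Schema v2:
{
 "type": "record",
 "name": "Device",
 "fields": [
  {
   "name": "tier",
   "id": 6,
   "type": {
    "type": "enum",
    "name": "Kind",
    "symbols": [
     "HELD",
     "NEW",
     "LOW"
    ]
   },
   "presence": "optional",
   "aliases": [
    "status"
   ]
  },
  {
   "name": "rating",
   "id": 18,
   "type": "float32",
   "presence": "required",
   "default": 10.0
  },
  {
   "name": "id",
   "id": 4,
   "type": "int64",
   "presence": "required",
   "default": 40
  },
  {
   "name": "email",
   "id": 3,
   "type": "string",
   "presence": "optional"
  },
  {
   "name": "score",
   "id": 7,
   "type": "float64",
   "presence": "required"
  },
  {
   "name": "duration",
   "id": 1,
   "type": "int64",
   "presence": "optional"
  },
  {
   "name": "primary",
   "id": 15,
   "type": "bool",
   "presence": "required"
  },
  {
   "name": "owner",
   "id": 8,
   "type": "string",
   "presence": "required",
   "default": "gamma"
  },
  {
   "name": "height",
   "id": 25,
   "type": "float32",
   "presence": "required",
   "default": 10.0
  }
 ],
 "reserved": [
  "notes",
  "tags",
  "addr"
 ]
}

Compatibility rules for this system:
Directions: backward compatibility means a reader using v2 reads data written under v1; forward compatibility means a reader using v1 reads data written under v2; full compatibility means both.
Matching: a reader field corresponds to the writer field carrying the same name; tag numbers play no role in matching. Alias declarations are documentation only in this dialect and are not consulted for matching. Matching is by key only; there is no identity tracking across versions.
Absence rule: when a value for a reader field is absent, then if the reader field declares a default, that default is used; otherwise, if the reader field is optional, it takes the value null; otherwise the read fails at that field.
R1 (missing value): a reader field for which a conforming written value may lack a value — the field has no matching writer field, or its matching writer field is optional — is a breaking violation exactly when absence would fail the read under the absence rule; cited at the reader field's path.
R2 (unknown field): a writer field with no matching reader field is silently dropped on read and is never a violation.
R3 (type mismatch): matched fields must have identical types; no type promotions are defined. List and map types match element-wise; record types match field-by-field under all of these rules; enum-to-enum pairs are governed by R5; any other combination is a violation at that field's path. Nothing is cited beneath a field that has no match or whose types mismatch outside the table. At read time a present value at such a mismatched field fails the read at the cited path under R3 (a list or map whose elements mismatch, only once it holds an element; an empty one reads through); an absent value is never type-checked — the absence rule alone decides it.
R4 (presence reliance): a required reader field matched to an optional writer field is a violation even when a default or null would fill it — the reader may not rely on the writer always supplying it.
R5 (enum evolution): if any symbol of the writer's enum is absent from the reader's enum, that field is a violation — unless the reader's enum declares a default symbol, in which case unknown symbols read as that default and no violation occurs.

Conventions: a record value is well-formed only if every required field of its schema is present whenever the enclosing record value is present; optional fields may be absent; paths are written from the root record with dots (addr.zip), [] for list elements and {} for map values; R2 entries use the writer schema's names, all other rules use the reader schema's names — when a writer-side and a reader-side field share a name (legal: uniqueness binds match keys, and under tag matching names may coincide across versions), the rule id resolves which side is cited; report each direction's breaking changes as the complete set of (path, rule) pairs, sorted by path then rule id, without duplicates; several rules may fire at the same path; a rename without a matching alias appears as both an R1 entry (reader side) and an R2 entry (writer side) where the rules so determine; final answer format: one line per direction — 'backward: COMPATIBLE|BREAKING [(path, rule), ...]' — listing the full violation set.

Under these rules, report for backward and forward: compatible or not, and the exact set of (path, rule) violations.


backward: COMPATIBLE []; forward: COMPATIBLE []

in Device below, arrows point writer -> reader
backward on Device — v2 reading data written by v1:
  tier has no writer counterpart
  rating has no writer counterpart
  id: paired with writer id (int64 -> int64; writer required)
  email: paired with writer email (string -> string; writer optional)
  score: paired with writer score (float64 -> float64; writer required)
  duration: paired with writer duration (int64 -> int64; writer optional)
  primary: paired with writer primary (bool -> bool; writer required)
  owner: paired with writer owner (string -> string; writer required)
  height has no writer counterpart
  status (writer side), unknown to reader
  => backward verdict for Device: COMPATIBLE, no violations
forward on Device — v1 reading data written by v2:
  status has no writer counterpart
  id: paired with writer id (int64 -> int64; writer required)
  email: paired with writer email (string -> string; writer optional)
  score: paired with writer score (float64 -> float64; writer required)
  duration: paired with writer duration (int64 -> int64; writer optional)
  primary: paired with writer primary (bool -> bool; writer required)
  owner: paired with writer owner (string -> string; writer required)
  tier (writer side), unknown to reader
  rating (writer side), unknown to reader
  height (writer side), unknown to reader
  => forward verdict for Device: COMPATIBLE, no violations
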